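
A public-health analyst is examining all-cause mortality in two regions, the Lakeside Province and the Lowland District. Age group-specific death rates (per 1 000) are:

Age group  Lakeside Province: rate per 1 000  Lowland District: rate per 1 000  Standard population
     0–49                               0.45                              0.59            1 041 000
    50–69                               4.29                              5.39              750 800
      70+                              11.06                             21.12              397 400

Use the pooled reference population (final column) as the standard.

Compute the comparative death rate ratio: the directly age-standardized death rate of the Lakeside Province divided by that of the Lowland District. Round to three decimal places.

Standard total = 2 189 200; weights = 0.4755, 0.3430, 0.1815.
The Lakeside Province: 0.4755×0.45 + 0.3430×4.29 + 0.1815×11.06 = 3.6930 per 1 000.
The Lowland District: 0.4755×0.59 + 0.3430×5.39 + 0.1815×21.12 = 5.9629 per 1 000.
Ratio = 3.6930 ÷ 5.9629 = 0.61932.

0.619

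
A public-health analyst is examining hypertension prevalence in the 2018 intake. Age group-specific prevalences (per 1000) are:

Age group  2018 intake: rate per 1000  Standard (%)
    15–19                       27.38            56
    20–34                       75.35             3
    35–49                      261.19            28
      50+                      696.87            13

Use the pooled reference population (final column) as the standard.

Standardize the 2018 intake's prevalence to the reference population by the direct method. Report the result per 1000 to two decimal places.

Standard weights: 0.56, 0.03, 0.28, 0.13.
Standardized rate: 0.5600×27.38 + 0.0300×75.35 + 0.2800×261.19 + 0.1300×696.87 = 181.3196 per 1000.

181.32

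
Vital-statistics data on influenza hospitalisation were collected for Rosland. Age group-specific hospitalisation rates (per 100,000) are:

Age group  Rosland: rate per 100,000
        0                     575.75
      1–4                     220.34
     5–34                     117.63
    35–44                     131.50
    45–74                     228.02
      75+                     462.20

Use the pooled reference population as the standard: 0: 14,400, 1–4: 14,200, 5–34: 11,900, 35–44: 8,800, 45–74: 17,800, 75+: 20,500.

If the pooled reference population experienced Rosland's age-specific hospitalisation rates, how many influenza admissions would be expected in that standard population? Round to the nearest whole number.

Expected influenza admissions = Σ (standard pop × age-specific rate ÷ 100,000)
= 14,400×575.75/100,000 + 14,200×220.34/100,000 + 11,900×117.63/100,000 + 8,800×131.50/100,000 + 17,800×228.02/100,000 + 20,500×462.20/100,000
= 82.91 + 31.29 + 14.00 + 11.57 + 40.59 + 94.75 = 275.10.

275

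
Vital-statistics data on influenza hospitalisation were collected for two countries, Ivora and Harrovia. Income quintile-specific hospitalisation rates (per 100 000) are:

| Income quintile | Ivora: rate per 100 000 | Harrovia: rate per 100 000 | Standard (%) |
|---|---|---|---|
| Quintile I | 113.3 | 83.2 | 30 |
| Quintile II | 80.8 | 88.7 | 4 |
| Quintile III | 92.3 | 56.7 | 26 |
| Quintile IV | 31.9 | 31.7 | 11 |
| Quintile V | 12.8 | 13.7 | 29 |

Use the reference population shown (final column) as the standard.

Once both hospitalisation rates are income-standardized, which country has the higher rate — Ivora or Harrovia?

Ivora

Standard weights: 0.30, 0.04, 0.26, 0.11, 0.29.
Ivora: 0.3000×113.3 + 0.0400×80.8 + 0.2600×92.3 + 0.1100×31.9 + 0.2900×12.8 = 68.4410 per 100 000.
Harrovia: 0.3000×83.2 + 0.0400×88.7 + 0.2600×56.7 + 0.1100×31.7 + 0.2900×13.7 = 50.7100 per 100 000.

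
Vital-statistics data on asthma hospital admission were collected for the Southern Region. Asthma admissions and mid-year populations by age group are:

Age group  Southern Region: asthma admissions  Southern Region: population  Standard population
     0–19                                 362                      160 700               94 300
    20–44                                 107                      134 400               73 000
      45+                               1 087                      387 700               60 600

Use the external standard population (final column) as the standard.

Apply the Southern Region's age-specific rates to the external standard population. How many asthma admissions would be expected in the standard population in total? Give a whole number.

440

Age-specific rates per 10 000 for the Southern Region: 22.53, 7.96, 28.04.
Expected asthma admissions = Σ (standard pop × age-specific rate ÷ 10 000)
= 94 300×22.53/10 000 + 73 000×7.96/10 000 + 60 600×28.04/10 000
= 212.42 + 58.12 + 169.91 = 440.45.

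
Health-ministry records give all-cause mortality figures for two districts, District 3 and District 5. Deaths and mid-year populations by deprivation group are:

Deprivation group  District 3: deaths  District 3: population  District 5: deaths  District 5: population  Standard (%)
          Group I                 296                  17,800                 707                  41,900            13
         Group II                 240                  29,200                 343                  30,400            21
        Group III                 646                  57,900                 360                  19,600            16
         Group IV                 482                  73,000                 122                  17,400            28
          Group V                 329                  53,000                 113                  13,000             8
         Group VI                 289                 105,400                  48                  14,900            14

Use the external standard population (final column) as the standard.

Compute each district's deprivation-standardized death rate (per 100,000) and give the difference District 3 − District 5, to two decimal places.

Deprivation-specific rates per 100,000 for District 3: 1662.92, 821.92, 1115.72, 660.27, 620.75, 274.19.
For District 5: 1687.35, 1128.29, 1836.73, 701.15, 869.23, 322.15.
Standard weights: 0.13, 0.21, 0.16, 0.28, 0.08, 0.14.
District 3: 0.1300×1662.92 + 0.2100×821.92 + 0.1600×1115.72 + 0.2800×660.27 + 0.0800×620.75 + 0.1400×274.19 = 840.2214 per 100,000.
District 5: 0.1300×1687.35 + 0.2100×1128.29 + 0.1600×1836.73 + 0.2800×701.15 + 0.0800×869.23 + 0.1400×322.15 = 1061.1349 per 100,000.
Difference = 840.2214 − 1061.1349 = -220.9135.

-220.91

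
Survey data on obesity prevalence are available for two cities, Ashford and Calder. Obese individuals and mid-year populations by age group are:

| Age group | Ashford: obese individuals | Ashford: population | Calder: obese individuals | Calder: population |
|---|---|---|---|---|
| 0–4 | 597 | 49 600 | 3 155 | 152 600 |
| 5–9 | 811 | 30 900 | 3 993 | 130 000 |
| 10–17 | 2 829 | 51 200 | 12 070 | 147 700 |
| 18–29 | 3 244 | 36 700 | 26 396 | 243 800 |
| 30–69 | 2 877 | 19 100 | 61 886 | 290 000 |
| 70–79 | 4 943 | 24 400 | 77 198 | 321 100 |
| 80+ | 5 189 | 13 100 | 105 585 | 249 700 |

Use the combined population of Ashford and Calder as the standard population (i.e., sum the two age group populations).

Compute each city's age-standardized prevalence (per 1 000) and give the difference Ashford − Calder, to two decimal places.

Age-specific rates per 1 000 for Ashford: 12.036, 26.246, 55.254, 88.392, 150.628, 202.582, 396.107.
For Calder: 20.675, 30.715, 81.720, 108.269, 213.400, 240.417, 422.847.
Combined standard total = 1 759 900; weights = 0.1149, 0.0914, 0.1130, 0.1594, 0.1756, 0.1963, 0.1493.
Ashford: 0.1149×12.036 + 0.0914×26.246 + 0.1130×55.254 + 0.1594×88.392 + 0.1756×150.628 + 0.1963×202.582 + 0.1493×396.107 = 149.4908 per 1 000.
Calder: 0.1149×20.675 + 0.0914×30.715 + 0.1130×81.720 + 0.1594×108.269 + 0.1756×213.400 + 0.1963×240.417 + 0.1493×422.847 = 179.4969 per 1 000.
Difference = 149.4908 − 179.4969 = -30.0060.

-30.01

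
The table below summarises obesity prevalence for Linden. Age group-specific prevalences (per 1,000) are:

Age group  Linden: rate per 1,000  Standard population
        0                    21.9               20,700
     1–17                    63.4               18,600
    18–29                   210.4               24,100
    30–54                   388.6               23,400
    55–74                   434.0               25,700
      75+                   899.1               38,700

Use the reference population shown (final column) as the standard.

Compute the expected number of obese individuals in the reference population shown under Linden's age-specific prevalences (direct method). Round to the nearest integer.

61745

Expected obese individuals = Σ (standard pop × age-specific rate ÷ 1,000)
= 20,700×21.9/1,000 + 18,600×63.4/1,000 + 24,100×210.4/1,000 + 23,400×388.6/1,000 + 25,700×434.0/1,000 + 38,700×899.1/1,000
= 453.33 + 1179.24 + 5070.64 + 9093.24 + 11153.80 + 34795.17 = 61745.42.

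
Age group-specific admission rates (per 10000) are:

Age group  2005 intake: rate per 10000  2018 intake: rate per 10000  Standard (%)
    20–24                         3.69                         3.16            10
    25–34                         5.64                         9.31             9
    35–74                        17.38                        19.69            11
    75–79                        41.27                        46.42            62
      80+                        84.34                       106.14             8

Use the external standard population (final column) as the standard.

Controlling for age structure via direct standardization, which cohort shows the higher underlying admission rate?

2018 intake

Standard weights: 0.10, 0.09, 0.11, 0.62, 0.08.
The 2005 intake: 0.1000×3.69 + 0.0900×5.64 + 0.1100×17.38 + 0.6200×41.27 + 0.0800×84.34 = 35.1230 per 10000.
The 2018 intake: 0.1000×3.16 + 0.0900×9.31 + 0.1100×19.69 + 0.6200×46.42 + 0.0800×106.14 = 40.5914 per 10000.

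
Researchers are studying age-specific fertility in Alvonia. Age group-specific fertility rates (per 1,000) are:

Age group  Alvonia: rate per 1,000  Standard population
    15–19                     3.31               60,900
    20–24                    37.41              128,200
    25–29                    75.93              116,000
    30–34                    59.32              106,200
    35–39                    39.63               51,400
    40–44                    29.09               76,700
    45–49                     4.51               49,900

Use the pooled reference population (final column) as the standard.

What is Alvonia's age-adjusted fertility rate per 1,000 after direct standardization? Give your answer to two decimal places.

Standard total = 589,300; weights = 0.1033, 0.2175, 0.1968, 0.1802, 0.0872, 0.1302, 0.0847.
Standardized rate: 0.1033×3.31 + 0.2175×37.41 + 0.1968×75.93 + 0.1802×59.32 + 0.0872×39.63 + 0.1302×29.09 + 0.0847×4.51 = 41.7418 per 1,000.

41.74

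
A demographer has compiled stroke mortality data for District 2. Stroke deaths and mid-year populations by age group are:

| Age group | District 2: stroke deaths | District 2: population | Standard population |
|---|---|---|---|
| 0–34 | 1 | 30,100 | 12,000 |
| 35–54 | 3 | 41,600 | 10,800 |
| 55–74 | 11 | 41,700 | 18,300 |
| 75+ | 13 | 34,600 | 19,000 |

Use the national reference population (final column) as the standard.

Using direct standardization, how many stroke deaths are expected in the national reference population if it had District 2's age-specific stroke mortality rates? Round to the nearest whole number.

Age-specific rates per 100,000 for District 2: 3.32, 7.21, 26.38, 37.57.
Expected stroke deaths = Σ (standard pop × age-specific rate ÷ 100,000)
= 12,000×3.32/100,000 + 10,800×7.21/100,000 + 18,300×26.38/100,000 + 19,000×37.57/100,000
= 0.40 + 0.78 + 4.83 + 7.14 = 13.14.

13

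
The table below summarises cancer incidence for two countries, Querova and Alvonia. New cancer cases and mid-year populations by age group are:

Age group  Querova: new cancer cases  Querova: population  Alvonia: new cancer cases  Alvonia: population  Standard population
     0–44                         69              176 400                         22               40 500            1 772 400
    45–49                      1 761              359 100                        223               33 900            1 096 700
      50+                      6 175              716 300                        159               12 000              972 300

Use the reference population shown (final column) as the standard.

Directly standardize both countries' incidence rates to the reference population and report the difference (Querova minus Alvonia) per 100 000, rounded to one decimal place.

-172.0

Age-specific rates per 100 000 for Querova: 39.12, 490.39, 862.07.
For Alvonia: 54.32, 657.82, 1325.00.
Standard total = 3 841 400; weights = 0.4614, 0.2855, 0.2531.
Querova: 0.4614×39.12 + 0.2855×490.39 + 0.2531×862.07 = 376.2513 per 100 000.
Alvonia: 0.4614×54.32 + 0.2855×657.82 + 0.2531×1325.00 = 548.2387 per 100 000.
Difference = 376.2513 − 548.2387 = -171.9873.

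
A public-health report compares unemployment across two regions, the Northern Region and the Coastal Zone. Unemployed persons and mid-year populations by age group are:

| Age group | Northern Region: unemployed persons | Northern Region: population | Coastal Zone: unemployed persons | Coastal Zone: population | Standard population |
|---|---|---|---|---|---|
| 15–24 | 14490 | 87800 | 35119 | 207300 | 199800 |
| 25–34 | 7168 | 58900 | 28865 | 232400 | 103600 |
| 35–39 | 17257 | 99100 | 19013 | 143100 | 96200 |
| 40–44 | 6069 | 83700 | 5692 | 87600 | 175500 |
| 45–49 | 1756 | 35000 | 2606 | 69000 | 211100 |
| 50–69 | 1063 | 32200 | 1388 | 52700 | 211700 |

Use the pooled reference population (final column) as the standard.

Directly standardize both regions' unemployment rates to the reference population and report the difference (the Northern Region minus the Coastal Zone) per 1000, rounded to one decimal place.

8.2

Age-specific rates per 1000 for the Northern Region: 165.034, 121.698, 174.137, 72.509, 50.171, 33.012.
For the Coastal Zone: 169.411, 124.204, 132.865, 64.977, 37.768, 26.338.
Standard total = 997900; weights = 0.2002, 0.1038, 0.0964, 0.1759, 0.2115, 0.2121.
The Northern Region: 0.2002×165.034 + 0.1038×121.698 + 0.0964×174.137 + 0.1759×72.509 + 0.2115×50.171 + 0.2121×33.012 = 92.8339 per 1000.
The Coastal Zone: 0.2002×169.411 + 0.1038×124.204 + 0.0964×132.865 + 0.1759×64.977 + 0.2115×37.768 + 0.2121×26.338 = 84.6273 per 1000.
Difference = 92.8339 − 84.6273 = 8.2066.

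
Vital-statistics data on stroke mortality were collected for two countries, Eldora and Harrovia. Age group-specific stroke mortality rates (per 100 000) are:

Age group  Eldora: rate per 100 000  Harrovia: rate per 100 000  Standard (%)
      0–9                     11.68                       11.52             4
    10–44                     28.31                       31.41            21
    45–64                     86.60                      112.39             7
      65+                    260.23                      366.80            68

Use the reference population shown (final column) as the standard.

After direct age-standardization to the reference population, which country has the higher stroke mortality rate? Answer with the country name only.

Standard weights: 0.04, 0.21, 0.07, 0.68.
Eldora: 0.0400×11.68 + 0.2100×28.31 + 0.0700×86.60 + 0.6800×260.23 = 189.4307 per 100 000.
Harrovia: 0.0400×11.52 + 0.2100×31.41 + 0.0700×112.39 + 0.6800×366.80 = 264.3482 per 100 000.

Harrovia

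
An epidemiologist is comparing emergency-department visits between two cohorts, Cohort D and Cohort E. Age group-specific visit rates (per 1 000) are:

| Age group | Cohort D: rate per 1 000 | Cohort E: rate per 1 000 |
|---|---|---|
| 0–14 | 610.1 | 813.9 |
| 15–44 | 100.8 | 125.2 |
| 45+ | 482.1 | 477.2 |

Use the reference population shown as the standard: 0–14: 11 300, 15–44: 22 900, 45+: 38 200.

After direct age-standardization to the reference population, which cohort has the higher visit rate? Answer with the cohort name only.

Cohort E

Standard total = 72 400; weights = 0.1561, 0.3163, 0.5276.
Cohort D: 0.1561×610.1 + 0.3163×100.8 + 0.5276×482.1 = 381.4733 per 1 000.
Cohort E: 0.1561×813.9 + 0.3163×125.2 + 0.5276×477.2 = 418.4142 per 1 000.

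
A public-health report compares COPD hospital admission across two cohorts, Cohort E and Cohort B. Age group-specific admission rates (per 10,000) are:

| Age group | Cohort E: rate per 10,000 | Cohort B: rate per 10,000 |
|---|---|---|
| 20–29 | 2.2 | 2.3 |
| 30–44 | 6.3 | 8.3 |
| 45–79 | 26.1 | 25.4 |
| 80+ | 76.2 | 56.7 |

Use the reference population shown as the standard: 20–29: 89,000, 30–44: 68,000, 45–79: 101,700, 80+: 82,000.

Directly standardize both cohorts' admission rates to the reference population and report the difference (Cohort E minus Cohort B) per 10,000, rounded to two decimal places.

4.48

Standard total = 340,700; weights = 0.2612, 0.1996, 0.2985, 0.2407.
Cohort E: 0.2612×2.2 + 0.1996×6.3 + 0.2985×26.1 + 0.2407×76.2 = 27.9629 per 10,000.
Cohort B: 0.2612×2.3 + 0.1996×8.3 + 0.2985×25.4 + 0.2407×56.7 = 23.4860 per 10,000.
Difference = 27.9629 − 23.4860 = 4.4769.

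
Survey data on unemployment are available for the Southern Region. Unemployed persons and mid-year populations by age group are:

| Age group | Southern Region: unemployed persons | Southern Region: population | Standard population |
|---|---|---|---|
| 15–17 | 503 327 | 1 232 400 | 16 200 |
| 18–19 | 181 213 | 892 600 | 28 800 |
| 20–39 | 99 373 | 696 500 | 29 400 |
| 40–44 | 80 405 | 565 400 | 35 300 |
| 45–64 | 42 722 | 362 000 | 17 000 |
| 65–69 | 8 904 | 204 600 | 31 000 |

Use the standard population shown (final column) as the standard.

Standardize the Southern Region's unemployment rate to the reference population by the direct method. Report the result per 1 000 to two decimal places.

Age-specific rates per 1 000 for the Southern Region: 408.412, 203.017, 142.675, 142.209, 118.017, 43.519.
Standard total = 157 700; weights = 0.1027, 0.1826, 0.1864, 0.2238, 0.1078, 0.1966.
Standardized rate: 0.1027×408.412 + 0.1826×203.017 + 0.1864×142.675 + 0.2238×142.209 + 0.1078×118.017 + 0.1966×43.519 = 158.7391 per 1 000.

158.74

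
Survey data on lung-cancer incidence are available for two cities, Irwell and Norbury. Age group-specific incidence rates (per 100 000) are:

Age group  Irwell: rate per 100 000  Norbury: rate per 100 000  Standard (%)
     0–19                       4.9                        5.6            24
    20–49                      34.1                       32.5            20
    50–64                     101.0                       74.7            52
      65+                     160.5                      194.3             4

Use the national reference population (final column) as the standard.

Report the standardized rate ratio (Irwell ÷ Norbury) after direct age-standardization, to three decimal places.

Standard weights: 0.24, 0.20, 0.52, 0.04.
Irwell: 0.2400×4.9 + 0.2000×34.1 + 0.5200×101.0 + 0.0400×160.5 = 66.9360 per 100 000.
Norbury: 0.2400×5.6 + 0.2000×32.5 + 0.5200×74.7 + 0.0400×194.3 = 54.4600 per 100 000.
Ratio = 66.9360 ÷ 54.4600 = 1.22909.

1.229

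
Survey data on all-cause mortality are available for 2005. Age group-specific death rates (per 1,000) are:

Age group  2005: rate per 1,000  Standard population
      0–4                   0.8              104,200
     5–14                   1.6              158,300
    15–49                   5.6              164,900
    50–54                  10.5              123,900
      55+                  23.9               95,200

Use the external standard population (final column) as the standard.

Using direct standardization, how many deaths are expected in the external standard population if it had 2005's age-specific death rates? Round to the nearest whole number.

Expected deaths = Σ (standard pop × age-specific rate ÷ 1,000)
= 104,200×0.8/1,000 + 158,300×1.6/1,000 + 164,900×5.6/1,000 + 123,900×10.5/1,000 + 95,200×23.9/1,000
= 83.36 + 253.28 + 923.44 + 1300.95 + 2275.28 = 4836.31.

4836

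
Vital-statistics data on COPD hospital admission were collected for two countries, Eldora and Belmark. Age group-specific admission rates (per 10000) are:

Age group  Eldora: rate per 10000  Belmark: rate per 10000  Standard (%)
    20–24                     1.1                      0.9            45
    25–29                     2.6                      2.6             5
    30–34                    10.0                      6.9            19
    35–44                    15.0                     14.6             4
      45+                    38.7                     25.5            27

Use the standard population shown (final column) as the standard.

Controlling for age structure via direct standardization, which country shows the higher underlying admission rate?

Eldora

Standard weights: 0.45, 0.05, 0.19, 0.04, 0.27.
Eldora: 0.4500×1.1 + 0.0500×2.6 + 0.1900×10.0 + 0.0400×15.0 + 0.2700×38.7 = 13.5740 per 10000.
Belmark: 0.4500×0.9 + 0.0500×2.6 + 0.1900×6.9 + 0.0400×14.6 + 0.2700×25.5 = 9.3150 per 10000.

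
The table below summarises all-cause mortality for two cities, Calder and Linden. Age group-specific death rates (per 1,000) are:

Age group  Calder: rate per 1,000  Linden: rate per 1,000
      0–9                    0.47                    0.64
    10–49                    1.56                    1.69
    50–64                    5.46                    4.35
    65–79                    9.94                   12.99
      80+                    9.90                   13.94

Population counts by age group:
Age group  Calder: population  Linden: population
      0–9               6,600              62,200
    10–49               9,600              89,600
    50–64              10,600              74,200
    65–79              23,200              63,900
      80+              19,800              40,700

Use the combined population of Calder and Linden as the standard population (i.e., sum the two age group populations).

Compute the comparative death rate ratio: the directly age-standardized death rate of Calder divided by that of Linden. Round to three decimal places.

0.828

Combined standard total = 400,400; weights = 0.1718, 0.2478, 0.2118, 0.2175, 0.1511.
Calder: 0.1718×0.47 + 0.2478×1.56 + 0.2118×5.46 + 0.2175×9.94 + 0.1511×9.90 = 5.2818 per 1,000.
Linden: 0.1718×0.64 + 0.2478×1.69 + 0.2118×4.35 + 0.2175×12.99 + 0.1511×13.94 = 6.3820 per 1,000.
Ratio = 5.2818 ÷ 6.3820 = 0.82760.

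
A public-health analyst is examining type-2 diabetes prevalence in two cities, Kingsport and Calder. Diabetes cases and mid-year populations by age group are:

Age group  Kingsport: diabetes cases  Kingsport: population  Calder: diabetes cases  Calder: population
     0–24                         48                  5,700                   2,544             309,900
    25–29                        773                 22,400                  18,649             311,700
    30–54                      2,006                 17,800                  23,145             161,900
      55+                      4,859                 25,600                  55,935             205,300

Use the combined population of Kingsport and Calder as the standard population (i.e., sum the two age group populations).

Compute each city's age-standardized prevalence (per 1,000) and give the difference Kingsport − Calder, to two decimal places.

-31.04

Age-specific rates per 1,000 for Kingsport: 8.421, 34.509, 112.697, 189.805.
For Calder: 8.209, 59.830, 142.959, 272.455.
Combined standard total = 1,060,300; weights = 0.2977, 0.3151, 0.1695, 0.2178.
Kingsport: 0.2977×8.421 + 0.3151×34.509 + 0.1695×112.697 + 0.2178×189.805 = 73.8136 per 1,000.
Calder: 0.2977×8.209 + 0.3151×59.830 + 0.1695×142.959 + 0.2178×272.455 = 104.8566 per 1,000.
Difference = 73.8136 − 104.8566 = -31.0430.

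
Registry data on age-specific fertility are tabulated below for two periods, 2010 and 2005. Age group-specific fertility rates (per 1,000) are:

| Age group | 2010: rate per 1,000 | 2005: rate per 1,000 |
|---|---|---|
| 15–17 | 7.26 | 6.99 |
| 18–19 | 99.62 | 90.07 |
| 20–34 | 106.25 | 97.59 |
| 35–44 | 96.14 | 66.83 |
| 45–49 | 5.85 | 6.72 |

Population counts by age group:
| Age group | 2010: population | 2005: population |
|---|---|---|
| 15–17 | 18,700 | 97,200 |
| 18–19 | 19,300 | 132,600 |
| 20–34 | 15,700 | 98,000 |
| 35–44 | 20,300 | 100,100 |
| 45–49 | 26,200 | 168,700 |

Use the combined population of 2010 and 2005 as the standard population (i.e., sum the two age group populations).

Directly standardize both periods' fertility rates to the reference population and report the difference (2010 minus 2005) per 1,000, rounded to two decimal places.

8.36

Combined standard total = 696,800; weights = 0.1663, 0.2180, 0.1632, 0.1728, 0.2797.
2010: 0.1663×7.26 + 0.2180×99.62 + 0.1632×106.25 + 0.1728×96.14 + 0.2797×5.85 = 58.5100 per 1,000.
2005: 0.1663×6.99 + 0.2180×90.07 + 0.1632×97.59 + 0.1728×66.83 + 0.2797×6.72 = 50.1490 per 1,000.
Difference = 58.5100 − 50.1490 = 8.3610.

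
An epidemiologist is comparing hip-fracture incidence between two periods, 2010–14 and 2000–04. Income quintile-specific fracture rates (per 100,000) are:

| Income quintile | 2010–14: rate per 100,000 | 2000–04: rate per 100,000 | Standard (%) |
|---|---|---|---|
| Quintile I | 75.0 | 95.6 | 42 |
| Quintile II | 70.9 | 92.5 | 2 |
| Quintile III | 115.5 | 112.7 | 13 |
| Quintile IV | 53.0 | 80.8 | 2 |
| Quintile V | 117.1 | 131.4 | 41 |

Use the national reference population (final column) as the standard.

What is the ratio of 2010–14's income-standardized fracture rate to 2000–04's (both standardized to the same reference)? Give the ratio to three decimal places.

Standard weights: 0.42, 0.02, 0.13, 0.02, 0.41.
2010–14: 0.4200×75.0 + 0.0200×70.9 + 0.1300×115.5 + 0.0200×53.0 + 0.4100×117.1 = 97.0040 per 100,000.
2000–04: 0.4200×95.6 + 0.0200×92.5 + 0.1300×112.7 + 0.0200×80.8 + 0.4100×131.4 = 112.1430 per 100,000.
Ratio = 97.0040 ÷ 112.1430 = 0.86500.

0.865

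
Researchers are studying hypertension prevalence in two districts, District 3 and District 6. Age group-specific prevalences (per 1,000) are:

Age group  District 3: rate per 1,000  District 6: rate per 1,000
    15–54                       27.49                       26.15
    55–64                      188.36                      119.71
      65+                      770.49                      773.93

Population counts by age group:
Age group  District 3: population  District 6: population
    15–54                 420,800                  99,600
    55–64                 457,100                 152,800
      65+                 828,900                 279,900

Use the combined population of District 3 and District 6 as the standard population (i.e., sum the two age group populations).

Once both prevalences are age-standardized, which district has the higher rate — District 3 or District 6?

Combined standard total = 2,239,100; weights = 0.2324, 0.2724, 0.4952.
District 3: 0.2324×27.49 + 0.2724×188.36 + 0.4952×770.49 = 439.2416 per 1,000.
District 6: 0.2324×26.15 + 0.2724×119.71 + 0.4952×773.93 = 421.9343 per 1,000.
The crude rates (431.41 vs 446.21) would put District 6 higher, but that reflects its age composition; once standardized to a common age structure, District 3 has the higher underlying rate.

District 3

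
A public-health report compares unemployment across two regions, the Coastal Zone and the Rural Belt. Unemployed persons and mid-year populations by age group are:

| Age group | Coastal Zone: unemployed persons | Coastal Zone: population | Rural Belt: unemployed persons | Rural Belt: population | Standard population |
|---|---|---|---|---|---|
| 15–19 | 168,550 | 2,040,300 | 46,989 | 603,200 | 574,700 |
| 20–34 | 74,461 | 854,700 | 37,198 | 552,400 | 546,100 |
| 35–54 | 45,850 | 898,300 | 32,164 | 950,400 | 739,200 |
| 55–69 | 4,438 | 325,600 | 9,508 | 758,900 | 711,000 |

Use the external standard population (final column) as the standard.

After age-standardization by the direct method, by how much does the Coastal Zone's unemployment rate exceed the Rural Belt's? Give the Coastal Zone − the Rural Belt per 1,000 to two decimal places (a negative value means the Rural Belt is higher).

10.50

Age-specific rates per 1,000 for the Coastal Zone: 82.610, 87.119, 51.041, 13.630.
For the Rural Belt: 77.900, 67.339, 33.843, 12.529.
Standard total = 2,571,000; weights = 0.2235, 0.2124, 0.2875, 0.2765.
The Coastal Zone: 0.2235×82.610 + 0.2124×87.119 + 0.2875×51.041 + 0.2765×13.630 = 55.4153 per 1,000.
The Rural Belt: 0.2235×77.900 + 0.2124×67.339 + 0.2875×33.843 + 0.2765×12.529 = 44.9113 per 1,000.
Difference = 55.4153 − 44.9113 = 10.5040.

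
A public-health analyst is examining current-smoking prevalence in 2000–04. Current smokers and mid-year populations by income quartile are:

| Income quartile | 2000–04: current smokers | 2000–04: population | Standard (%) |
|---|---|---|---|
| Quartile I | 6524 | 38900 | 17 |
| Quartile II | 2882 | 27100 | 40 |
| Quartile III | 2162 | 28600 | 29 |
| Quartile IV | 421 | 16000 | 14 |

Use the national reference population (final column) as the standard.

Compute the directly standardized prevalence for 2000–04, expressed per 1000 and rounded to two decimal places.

Income-specific rates per 1000 for 2000–04: 167.712, 106.347, 75.594, 26.312.
Standard weights: 0.17, 0.40, 0.29, 0.14.
Standardized rate: 0.1700×167.712 + 0.4000×106.347 + 0.2900×75.594 + 0.1400×26.312 = 96.6559 per 1000.

96.66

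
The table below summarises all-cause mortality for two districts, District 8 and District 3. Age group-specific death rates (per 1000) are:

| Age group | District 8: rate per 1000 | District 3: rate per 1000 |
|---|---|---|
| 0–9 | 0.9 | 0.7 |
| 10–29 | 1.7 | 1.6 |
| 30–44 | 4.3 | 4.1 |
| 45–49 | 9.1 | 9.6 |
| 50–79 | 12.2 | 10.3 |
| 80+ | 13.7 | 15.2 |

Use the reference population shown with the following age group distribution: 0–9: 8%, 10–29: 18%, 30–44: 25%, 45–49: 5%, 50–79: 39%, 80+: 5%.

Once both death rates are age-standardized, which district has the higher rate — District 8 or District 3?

District 8

Standard weights: 0.08, 0.18, 0.25, 0.05, 0.39, 0.05.
District 8: 0.0800×0.9 + 0.1800×1.7 + 0.2500×4.3 + 0.0500×9.1 + 0.3900×12.2 + 0.0500×13.7 = 7.3510 per 1000.
District 3: 0.0800×0.7 + 0.1800×1.6 + 0.2500×4.1 + 0.0500×9.6 + 0.3900×10.3 + 0.0500×15.2 = 6.6260 per 1000.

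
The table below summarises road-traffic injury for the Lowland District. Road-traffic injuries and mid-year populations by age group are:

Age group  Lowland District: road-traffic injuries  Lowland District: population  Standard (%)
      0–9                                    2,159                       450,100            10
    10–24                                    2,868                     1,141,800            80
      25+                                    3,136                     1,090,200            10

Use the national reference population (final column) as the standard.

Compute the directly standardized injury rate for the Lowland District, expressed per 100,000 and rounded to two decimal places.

277.68

Age-specific rates per 100,000 for the Lowland District: 479.67, 251.18, 287.65.
Standard weights: 0.10, 0.80, 0.10.
Standardized rate: 0.1000×479.67 + 0.8000×251.18 + 0.1000×287.65 = 277.6784 per 100,000.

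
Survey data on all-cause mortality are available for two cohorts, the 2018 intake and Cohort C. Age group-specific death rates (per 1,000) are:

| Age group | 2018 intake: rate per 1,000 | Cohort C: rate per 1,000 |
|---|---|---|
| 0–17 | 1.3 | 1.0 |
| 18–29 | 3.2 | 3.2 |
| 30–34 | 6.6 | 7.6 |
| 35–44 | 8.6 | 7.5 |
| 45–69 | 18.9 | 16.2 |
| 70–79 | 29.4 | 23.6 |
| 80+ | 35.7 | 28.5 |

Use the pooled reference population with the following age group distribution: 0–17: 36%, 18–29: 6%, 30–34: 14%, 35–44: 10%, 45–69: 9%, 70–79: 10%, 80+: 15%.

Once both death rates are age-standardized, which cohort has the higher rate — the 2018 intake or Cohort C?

2018 intake

Standard weights: 0.36, 0.06, 0.14, 0.10, 0.09, 0.10, 0.15.
The 2018 intake: 0.3600×1.3 + 0.0600×3.2 + 0.1400×6.6 + 0.1000×8.6 + 0.0900×18.9 + 0.1000×29.4 + 0.1500×35.7 = 12.4400 per 1,000.
Cohort C: 0.3600×1.0 + 0.0600×3.2 + 0.1400×7.6 + 0.1000×7.5 + 0.0900×16.2 + 0.1000×23.6 + 0.1500×28.5 = 10.4590 per 1,000.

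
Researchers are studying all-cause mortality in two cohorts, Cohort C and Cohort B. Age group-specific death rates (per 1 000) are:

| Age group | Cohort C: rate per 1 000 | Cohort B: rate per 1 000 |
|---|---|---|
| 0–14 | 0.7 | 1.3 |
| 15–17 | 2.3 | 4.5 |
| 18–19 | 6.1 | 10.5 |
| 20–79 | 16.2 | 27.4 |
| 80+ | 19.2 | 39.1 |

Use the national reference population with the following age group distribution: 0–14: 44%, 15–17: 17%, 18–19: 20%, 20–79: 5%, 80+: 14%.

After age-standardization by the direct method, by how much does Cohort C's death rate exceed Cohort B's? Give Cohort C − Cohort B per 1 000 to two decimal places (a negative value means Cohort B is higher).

Standard weights: 0.44, 0.17, 0.20, 0.05, 0.14.
Cohort C: 0.4400×0.7 + 0.1700×2.3 + 0.2000×6.1 + 0.0500×16.2 + 0.1400×19.2 = 5.4170 per 1 000.
Cohort B: 0.4400×1.3 + 0.1700×4.5 + 0.2000×10.5 + 0.0500×27.4 + 0.1400×39.1 = 10.2810 per 1 000.
Difference = 5.4170 − 10.2810 = -4.8640.

-4.86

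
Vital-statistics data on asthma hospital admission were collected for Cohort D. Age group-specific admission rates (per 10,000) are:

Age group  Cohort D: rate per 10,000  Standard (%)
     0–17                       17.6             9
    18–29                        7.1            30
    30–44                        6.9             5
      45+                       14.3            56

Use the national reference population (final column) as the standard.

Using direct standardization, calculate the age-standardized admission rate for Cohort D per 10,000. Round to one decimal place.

Standard weights: 0.09, 0.30, 0.05, 0.56.
Standardized rate: 0.0900×17.6 + 0.3000×7.1 + 0.0500×6.9 + 0.5600×14.3 = 12.0670 per 10,000.

12.1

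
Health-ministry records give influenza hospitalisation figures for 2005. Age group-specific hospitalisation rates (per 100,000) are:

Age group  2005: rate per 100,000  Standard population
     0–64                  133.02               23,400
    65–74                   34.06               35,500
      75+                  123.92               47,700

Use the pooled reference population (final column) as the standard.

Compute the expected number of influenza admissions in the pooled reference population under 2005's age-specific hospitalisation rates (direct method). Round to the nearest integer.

Expected influenza admissions = Σ (standard pop × age-specific rate ÷ 100,000)
= 23,400×133.02/100,000 + 35,500×34.06/100,000 + 47,700×123.92/100,000
= 31.13 + 12.09 + 59.11 = 102.33.

102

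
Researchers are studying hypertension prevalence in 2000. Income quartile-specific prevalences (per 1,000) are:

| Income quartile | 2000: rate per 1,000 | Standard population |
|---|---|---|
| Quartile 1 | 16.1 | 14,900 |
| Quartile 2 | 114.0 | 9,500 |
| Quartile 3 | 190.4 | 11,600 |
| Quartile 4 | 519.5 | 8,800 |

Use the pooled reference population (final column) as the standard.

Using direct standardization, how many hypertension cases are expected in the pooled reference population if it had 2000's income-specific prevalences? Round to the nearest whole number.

8103

Expected hypertension cases = Σ (standard pop × income-specific rate ÷ 1,000)
= 14,900×16.1/1,000 + 9,500×114.0/1,000 + 11,600×190.4/1,000 + 8,800×519.5/1,000
= 239.89 + 1083.00 + 2208.64 + 4571.60 = 8103.13.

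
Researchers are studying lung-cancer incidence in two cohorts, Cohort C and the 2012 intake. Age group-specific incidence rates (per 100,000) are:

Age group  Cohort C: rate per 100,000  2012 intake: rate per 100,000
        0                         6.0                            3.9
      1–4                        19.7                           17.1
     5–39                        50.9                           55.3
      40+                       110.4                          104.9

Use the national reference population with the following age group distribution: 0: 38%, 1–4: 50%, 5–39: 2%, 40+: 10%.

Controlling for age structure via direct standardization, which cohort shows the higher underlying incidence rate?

Standard weights: 0.38, 0.50, 0.02, 0.10.
Cohort C: 0.3800×6.0 + 0.5000×19.7 + 0.0200×50.9 + 0.1000×110.4 = 24.1880 per 100,000.
The 2012 intake: 0.3800×3.9 + 0.5000×17.1 + 0.0200×55.3 + 0.1000×104.9 = 21.6280 per 100,000.

Cohort C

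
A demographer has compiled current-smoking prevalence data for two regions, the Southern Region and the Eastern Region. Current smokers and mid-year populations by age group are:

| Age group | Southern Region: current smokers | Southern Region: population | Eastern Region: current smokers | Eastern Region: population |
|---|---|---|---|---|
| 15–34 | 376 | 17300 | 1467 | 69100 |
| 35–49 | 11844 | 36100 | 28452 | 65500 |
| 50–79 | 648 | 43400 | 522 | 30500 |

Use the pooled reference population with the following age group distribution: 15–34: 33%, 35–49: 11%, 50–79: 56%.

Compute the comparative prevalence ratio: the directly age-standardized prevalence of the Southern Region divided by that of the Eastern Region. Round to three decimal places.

Age-specific rates per 1000 for the Southern Region: 21.734, 328.089, 14.931.
For the Eastern Region: 21.230, 434.382, 17.115.
Standard weights: 0.33, 0.11, 0.56.
The Southern Region: 0.3300×21.734 + 0.1100×328.089 + 0.5600×14.931 = 51.6233 per 1000.
The Eastern Region: 0.3300×21.230 + 0.1100×434.382 + 0.5600×17.115 = 64.3722 per 1000.
Ratio = 51.6233 ÷ 64.3722 = 0.80195.

0.802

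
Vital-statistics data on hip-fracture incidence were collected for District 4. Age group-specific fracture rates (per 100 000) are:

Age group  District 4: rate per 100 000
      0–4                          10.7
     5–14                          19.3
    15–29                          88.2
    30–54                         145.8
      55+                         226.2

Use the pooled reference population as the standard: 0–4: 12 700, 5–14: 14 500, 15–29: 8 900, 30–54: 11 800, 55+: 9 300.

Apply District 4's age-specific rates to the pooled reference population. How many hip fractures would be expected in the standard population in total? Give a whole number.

50

Expected hip fractures = Σ (standard pop × age-specific rate ÷ 100 000)
= 12 700×10.7/100 000 + 14 500×19.3/100 000 + 8 900×88.2/100 000 + 11 800×145.8/100 000 + 9 300×226.2/100 000
= 1.36 + 2.80 + 7.85 + 17.20 + 21.04 = 50.25.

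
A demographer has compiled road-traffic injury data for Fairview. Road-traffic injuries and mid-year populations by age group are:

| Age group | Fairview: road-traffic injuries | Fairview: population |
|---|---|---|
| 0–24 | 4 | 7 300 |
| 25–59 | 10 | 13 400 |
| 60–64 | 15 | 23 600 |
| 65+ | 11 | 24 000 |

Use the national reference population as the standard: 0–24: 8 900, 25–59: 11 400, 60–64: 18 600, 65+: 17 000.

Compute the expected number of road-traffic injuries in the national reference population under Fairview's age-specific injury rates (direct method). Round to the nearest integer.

33

Age-specific rates per 100 000 for Fairview: 54.79, 74.63, 63.56, 45.83.
Expected road-traffic injuries = Σ (standard pop × age-specific rate ÷ 100 000)
= 8 900×54.79/100 000 + 11 400×74.63/100 000 + 18 600×63.56/100 000 + 17 000×45.83/100 000
= 4.88 + 8.51 + 11.82 + 7.79 = 33.00.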